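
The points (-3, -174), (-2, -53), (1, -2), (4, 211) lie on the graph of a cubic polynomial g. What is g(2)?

11

Write g(t) = at^3 + bt^2 + ct + d. Substituting each data point gives a linear system:
  -27a + 9b - 3c + d = -174
  -8a + 4b - 2c + d = -53
  a + b + c + d = -2
  64a + 16b + 4c + d = 211
Solving the system yields a = 5, b = -6, c = -4, d = 3.
So g(t) = 5t^3 - 6t^2 - 4t + 3.
Then g(2) = 11.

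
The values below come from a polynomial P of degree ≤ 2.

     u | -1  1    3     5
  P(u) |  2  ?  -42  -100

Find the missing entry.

On equispaced nodes a degree-2 polynomial has vanishing third forward difference, so
  - P(-1) + 3·P(1) - 3·P(3) + P(5) = 0.
Substituting the known values and solving for P(1):
  3·P(1) = -24
  P(1) = -8.

-8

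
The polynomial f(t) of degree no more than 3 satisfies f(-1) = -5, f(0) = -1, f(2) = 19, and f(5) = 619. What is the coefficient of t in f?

Write f(t) = at^3 + bt^2 + ct + d. Substituting each data point gives a linear system:
  -a + b - c + d = -5
  d = -1
  8a + 4b + 2c + d = 19
  125a + 25b + 5c + d = 619
Solving the system yields a = 6, b = -4, c = -6, d = -1.
So f(t) = 6t^3 - 4t^2 - 6t - 1.
The coefficient of t is -6.

-6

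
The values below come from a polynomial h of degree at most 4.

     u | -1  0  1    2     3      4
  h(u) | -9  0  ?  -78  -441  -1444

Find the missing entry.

-1

On equispaced nodes a degree-4 polynomial has vanishing fifth forward difference, so
  - h(-1) + 5·h(0) - 10·h(1) + 10·h(2) - 5·h(3) + h(4) = 0.
Substituting the known values and solving for h(1):
  -10·h(1) = 10
  h(1) = -1.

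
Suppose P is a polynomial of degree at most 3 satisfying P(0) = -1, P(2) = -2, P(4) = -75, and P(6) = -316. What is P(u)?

Using the Lagrange interpolation formula with nodes 0, 2, 4, 6:
  L_0(u) = (u - 2)(u - 4)(u - 6) / -48
  L_1(u) = u(u - 4)(u - 6) / 16
  L_2(u) = u(u - 2)(u - 6) / -16
  L_3(u) = u(u - 2)(u - 4) / 48
Then P(u) = -1·L_0(u) - 2·L_1(u) - 75·L_2(u) - 316·L_3(u).
Expanding and collecting terms gives P(u) = -2u^3 + 3u^2 + (3/2)u - 1.
Check: P(6) = -316. ✓

P(u) = -2u^3 + 3u^2 + (3/2)u - 1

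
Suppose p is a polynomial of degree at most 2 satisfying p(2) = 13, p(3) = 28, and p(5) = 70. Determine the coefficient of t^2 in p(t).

Write p(t) = at^2 + bt + c. Substituting each data point gives a linear system:
  4a + 2b + c = 13
  9a + 3b + c = 28
  25a + 5b + c = 70
Solving the system yields a = 2, b = 5, c = -5.
So p(t) = 2t^2 + 5t - 5.
The leading coefficient is 2.

2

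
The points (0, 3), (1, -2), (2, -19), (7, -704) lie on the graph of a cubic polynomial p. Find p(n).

Write p(n) = an^3 + bn^2 + cn + d. Substituting each data point gives a linear system:
  d = 3
  a + b + c + d = -2
  8a + 4b + 2c + d = -19
  343a + 49b + 7c + d = -704
Solving the system yields a = -2, b = 0, c = -3, d = 3.
So p(n) = -2n³ - 3n + 3.
Check: p(0) = 3. ✓

p(n) = -2n^3 - 3n + 3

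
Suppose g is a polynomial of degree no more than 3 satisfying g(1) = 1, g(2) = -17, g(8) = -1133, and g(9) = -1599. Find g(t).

g(t) = -2t^3 - 2t^2 + 2t + 3

Write g(t) = at^3 + bt^2 + ct + d. Substituting each data point gives a linear system:
  a + b + c + d = 1
  8a + 4b + 2c + d = -17
  512a + 64b + 8c + d = -1133
  729a + 81b + 9c + d = -1599
Solving the system yields a = -2, b = -2, c = 2, d = 3.
So g(t) = -2t^3 - 2t^2 + 2t + 3.
Check: g(2) = -17. ✓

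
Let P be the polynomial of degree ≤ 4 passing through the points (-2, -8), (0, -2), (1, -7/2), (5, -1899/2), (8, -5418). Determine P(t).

P(t) = -t^4 - (5/2)t^3 - t^2 + 3t - 2

Write P(t) = at^4 + bt^3 + ct^2 + dt + e. Substituting each data point gives a linear system:
  16a - 8b + 4c - 2d + e = -8
  e = -2
  a + b + c + d + e = -7/2
  625a + 125b + 25c + 5d + e = -1899/2
  4096a + 512b + 64c + 8d + e = -5418
Solving the system yields a = -1, b = -5/2, c = -1, d = 3, e = -2.
So P(t) = -t⁴ - (5/2)t³ - t² + 3t - 2.
Check: P(1) = -7/2. ✓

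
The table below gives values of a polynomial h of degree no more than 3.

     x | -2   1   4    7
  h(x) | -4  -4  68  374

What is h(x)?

Write h(x) = ax^3 + bx^2 + cx + d. Substituting each data point gives a linear system:
  -8a + 4b - 2c + d = -4
  a + b + c + d = -4
  64a + 16b + 4c + d = 68
  343a + 49b + 7c + d = 374
Solving the system yields a = 1, b = 1, c = -2, d = -4.
So h(x) = x^3 + x^2 - 2x - 4.
Check: h(4) = 68. ✓

h(x) = x^3 + x^2 - 2x - 4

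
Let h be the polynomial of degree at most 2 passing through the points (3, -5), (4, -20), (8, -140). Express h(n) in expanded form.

Write h(n) = an^2 + bn + c. Substituting each data point gives a linear system:
  9a + 3b + c = -5
  16a + 4b + c = -20
  64a + 8b + c = -140
Solving the system yields a = -3, b = 6, c = 4.
So h(n) = -3n^2 + 6n + 4.
Check: h(4) = -20. ✓

h(n) = -3n^2 + 6n + 4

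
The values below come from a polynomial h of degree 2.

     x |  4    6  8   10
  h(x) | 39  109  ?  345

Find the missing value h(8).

211

The 3 known points determine the degree-2 polynomial uniquely.
Write h(x) = ax^2 + bx + c. Substituting each data point gives a linear system:
  16a + 4b + c = 39
  36a + 6b + c = 109
  100a + 10b + c = 345
Solving the system yields a = 4, b = -5, c = -5.
So h(x) = 4x² - 5x - 5.
Then h(8) = 211.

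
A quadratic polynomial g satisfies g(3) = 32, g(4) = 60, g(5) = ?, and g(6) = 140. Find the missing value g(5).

On equispaced nodes a degree-2 polynomial has vanishing third forward difference, so
  - g(3) + 3·g(4) - 3·g(5) + g(6) = 0.
Substituting the known values and solving for g(5):
  -3·g(5) = -288
  g(5) = 96.

96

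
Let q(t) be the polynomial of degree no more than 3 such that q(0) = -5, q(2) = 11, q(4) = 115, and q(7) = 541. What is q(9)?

Write q(t) = at^3 + bt^2 + ct + d. Substituting each data point gives a linear system:
  d = -5
  8a + 4b + 2c + d = 11
  64a + 16b + 4c + d = 115
  343a + 49b + 7c + d = 541
Solving the system yields a = 1, b = 5, c = -6, d = -5.
So q(t) = t^3 + 5t^2 - 6t - 5.
Then q(9) = 1075.

1075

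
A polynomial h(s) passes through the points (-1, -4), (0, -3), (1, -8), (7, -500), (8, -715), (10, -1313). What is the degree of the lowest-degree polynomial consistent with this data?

3

Divided differences on the nodes -1, 0, 1, 7, 8, 10:
  order 0: -4  -3  -8  -500  -715  -1313
  order 1: 1  -5  -82  -215  -299
  order 2: -3  -11  -19  -28
  order 3: -1  -1  -1
  order 4: 0  0
  order 5: 0
The order-3 divided differences are all -1 (nonzero) and every higher order vanishes, so the data lies on a polynomial of degree exactly 3.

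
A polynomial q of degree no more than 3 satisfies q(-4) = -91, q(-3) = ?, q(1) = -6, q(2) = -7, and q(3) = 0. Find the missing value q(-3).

-42

The 4 known points determine the degree-3 polynomial uniquely.
Write q(t) = at^3 + bt^2 + ct + d. Substituting each data point gives a linear system:
  -64a + 16b - 4c + d = -91
  a + b + c + d = -6
  8a + 4b + 2c + d = -7
  27a + 9b + 3c + d = 0
Solving the system yields a = 1, b = -2, c = -2, d = -3.
So q(t) = t³ - 2t² - 2t - 3.
Then q(-3) = -42.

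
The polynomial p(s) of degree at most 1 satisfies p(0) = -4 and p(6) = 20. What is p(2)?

Write p(s) = as + b. Substituting each data point gives a linear system:
  b = -4
  6a + b = 20
Solving the system yields a = 4, b = -4.
So p(s) = 4s - 4.
Then p(2) = 4.

4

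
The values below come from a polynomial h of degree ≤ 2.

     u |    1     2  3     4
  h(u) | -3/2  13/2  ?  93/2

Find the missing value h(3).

The 3 known points determine the degree-2 polynomial uniquely.
Write h(u) = au^2 + bu + c. Substituting each data point gives a linear system:
  a + b + c = -3/2
  4a + 2b + c = 13/2
  16a + 4b + c = 93/2
Solving the system yields a = 4, b = -4, c = -3/2.
So h(u) = 4u^2 - 4u - 3/2.
Then h(3) = 45/2.

45/2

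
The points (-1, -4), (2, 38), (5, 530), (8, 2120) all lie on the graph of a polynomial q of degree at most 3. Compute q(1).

Forward differences of the values at n = -1, 2, 5, 8:
  q  : -4  38  530  2120
  Δ  : 42  492  1590
  Δ^2: 450  1098
  Δ^3: 648
The third differences are constant, confirming degree 3.
Interpolating (Newton forward form) and evaluating at n = 1 gives q(1) = 6.

6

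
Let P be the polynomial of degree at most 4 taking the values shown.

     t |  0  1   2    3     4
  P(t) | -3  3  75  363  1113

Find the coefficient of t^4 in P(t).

Write P(t) = at^4 + bt^3 + ct^2 + dt + e. Substituting each data point gives a linear system:
  e = -3
  a + b + c + d + e = 3
  16a + 8b + 4c + 2d + e = 75
  81a + 27b + 9c + 3d + e = 363
  256a + 64b + 16c + 4d + e = 1113
Solving the system yields a = 4, b = 1, c = 2, d = -1, e = -3.
So P(t) = 4t^4 + t^3 + 2t^2 - t - 3.
The leading coefficient is 4.

4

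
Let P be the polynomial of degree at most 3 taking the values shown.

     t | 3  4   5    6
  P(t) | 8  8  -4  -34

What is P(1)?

Forward differences of the values at t = 3, 4, 5, 6:
  P  : 8  8  -4  -34
  Δ  : 0  -12  -30
  Δ^2: -12  -18
  Δ^3: -6
The third differences are constant, confirming degree 3.
Interpolating (Newton forward form) and evaluating at t = 1 gives P(1) = -4.

-4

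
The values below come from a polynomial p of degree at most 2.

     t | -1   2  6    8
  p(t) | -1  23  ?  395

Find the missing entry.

223

The 3 known points determine the degree-2 polynomial uniquely.
Write p(t) = at^2 + bt + c. Substituting each data point gives a linear system:
  a - b + c = -1
  4a + 2b + c = 23
  64a + 8b + c = 395
Solving the system yields a = 6, b = 2, c = -5.
So p(t) = 6t^2 + 2t - 5.
Then p(6) = 223.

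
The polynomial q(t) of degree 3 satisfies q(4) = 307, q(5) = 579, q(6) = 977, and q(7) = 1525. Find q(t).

Using the Lagrange interpolation formula with nodes 4, 5, 6, 7:
  L_0(t) = (t - 5)(t - 6)(t - 7) / -6
  L_1(t) = (t - 4)(t - 6)(t - 7) / 2
  L_2(t) = (t - 4)(t - 5)(t - 7) / -2
  L_3(t) = (t - 4)(t - 5)(t - 6) / 6
Then q(t) = 307·L_0(t) + 579·L_1(t) + 977·L_2(t) + 1525·L_3(t).
Expanding and collecting terms gives q(t) = 4t^3 + 3t^2 + t - 1.
Check: q(5) = 579. ✓

q(t) = 4t^3 + 3t^2 + t - 1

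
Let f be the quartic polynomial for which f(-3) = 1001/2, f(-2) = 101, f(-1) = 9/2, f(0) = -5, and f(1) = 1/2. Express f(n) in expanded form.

Using the Lagrange interpolation formula with nodes -3, -2, -1, 0, 1:
  L_0(n) = (n + 2)(n + 1)n(n - 1) / 24
  L_1(n) = (n + 3)(n + 1)n(n - 1) / -6
  L_2(n) = (n + 3)(n + 2)n(n - 1) / 4
  L_3(n) = (n + 3)(n + 2)(n + 1)(n - 1) / -6
  L_4(n) = (n + 3)(n + 2)(n + 1)n / 24
Then f(n) = 1001/2·L_0(n) + 101·L_1(n) + 9/2·L_2(n) - 5·L_3(n) + 1/2·L_4(n).
Expanding and collecting terms gives f(n) = 6n⁴ + (3/2)n² - 2n - 5.
Check: f(-1) = 9/2. ✓

f(n) = 6n^4 + (3/2)n^2 - 2n - 5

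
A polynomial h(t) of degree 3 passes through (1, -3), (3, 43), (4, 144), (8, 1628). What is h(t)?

h(t) = 4t^3 - 6t^2 - 5t + 4

Write h(t) = at^3 + bt^2 + ct + d. Substituting each data point gives a linear system:
  a + b + c + d = -3
  27a + 9b + 3c + d = 43
  64a + 16b + 4c + d = 144
  512a + 64b + 8c + d = 1628
Solving the system yields a = 4, b = -6, c = -5, d = 4.
So h(t) = 4t^3 - 6t^2 - 5t + 4.
Check: h(4) = 144. ✓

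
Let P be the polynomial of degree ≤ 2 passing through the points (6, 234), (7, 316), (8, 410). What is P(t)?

Using the Lagrange interpolation formula with nodes 6, 7, 8:
  L_0(t) = (t - 7)(t - 8) / 2
  L_1(t) = (t - 6)(t - 8) / -1
  L_2(t) = (t - 6)(t - 7) / 2
Then P(t) = 234·L_0(t) + 316·L_1(t) + 410·L_2(t).
Expanding and collecting terms gives P(t) = 6t^2 + 4t - 6.
Check: P(8) = 410. ✓

P(t) = 6t^2 + 4t - 6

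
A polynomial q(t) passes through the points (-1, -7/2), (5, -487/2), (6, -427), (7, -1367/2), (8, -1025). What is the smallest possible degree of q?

3

Divided differences on the nodes -1, 5, 6, 7, 8:
  order 0: -7/2  -487/2  -427  -1367/2  -1025
  order 1: -40  -367/2  -513/2  -683/2
  order 2: -41/2  -73/2  -85/2
  order 3: -2  -2
  order 4: 0
The order-3 divided differences are all -2 (nonzero) and every higher order vanishes, so the data lies on a polynomial of degree exactly 3.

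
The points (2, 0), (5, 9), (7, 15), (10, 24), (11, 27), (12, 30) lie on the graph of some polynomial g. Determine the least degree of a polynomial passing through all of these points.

Divided differences on the nodes 2, 5, 7, 10, 11, 12:
  order 0: 0  9  15  24  27  30
  order 1: 3  3  3  3  3
  order 2: 0  0  0  0
  order 3: 0  0  0
  order 4: 0  0
  order 5: 0
The order-1 divided differences are all 3 (nonzero) and every higher order vanishes, so the data lies on a polynomial of degree exactly 1.

1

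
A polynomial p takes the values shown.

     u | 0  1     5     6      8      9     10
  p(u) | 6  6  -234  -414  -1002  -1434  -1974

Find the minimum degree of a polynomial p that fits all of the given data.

Divided differences on the nodes 0, 1, 5, 6, 8, 9, 10:
  order 0: 6  6  -234  -414  -1002  -1434  -1974
  order 1: 0  -60  -180  -294  -432  -540
  order 2: -12  -24  -38  -46  -54
  order 3: -2  -2  -2  -2
  order 4: 0  0  0
  order 5: 0  0
  order 6: 0
The order-3 divided differences are all -2 (nonzero) and every higher order vanishes, so the data lies on a polynomial of degree exactly 3.

3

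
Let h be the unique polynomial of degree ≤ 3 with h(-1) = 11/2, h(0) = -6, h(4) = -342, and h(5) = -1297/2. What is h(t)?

Write h(t) = at^3 + bt^2 + ct + d. Substituting each data point gives a linear system:
  -a + b - c + d = 11/2
  d = -6
  64a + 16b + 4c + d = -342
  125a + 25b + 5c + d = -1297/2
Solving the system yields a = -5, b = 1/2, c = -6, d = -6.
So h(t) = -5t^3 + (1/2)t^2 - 6t - 6.
Check: h(-1) = 11/2. ✓

h(t) = -5t^3 + (1/2)t^2 - 6t - 6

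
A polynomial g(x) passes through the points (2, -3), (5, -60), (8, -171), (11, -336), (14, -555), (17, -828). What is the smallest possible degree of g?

Forward differences of the values at x = 2, 5, 8, 11, 14, 17:
  g  : -3  -60  -171  -336  -555  -828
  Δ  : -57  -111  -165  -219  -273
  Δ^2: -54  -54  -54  -54
  Δ^3: 0  0  0
  Δ^4: 0  0
  Δ^5: 0
The second differences are constant (-54) and nonzero, while all higher differences vanish, so the minimal degree is 2.

2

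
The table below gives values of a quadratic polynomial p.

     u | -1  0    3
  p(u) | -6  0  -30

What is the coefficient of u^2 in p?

-4

Write p(u) = au^2 + bu + c. Substituting each data point gives a linear system:
  a - b + c = -6
  c = 0
  9a + 3b + c = -30
Solving the system yields a = -4, b = 2, c = 0.
So p(u) = -4u^2 + 2u.
The leading coefficient is -4.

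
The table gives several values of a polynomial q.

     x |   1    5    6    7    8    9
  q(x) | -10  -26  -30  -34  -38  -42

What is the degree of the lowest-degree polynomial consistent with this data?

Divided differences on the nodes 1, 5, 6, 7, 8, 9:
  order 0: -10  -26  -30  -34  -38  -42
  order 1: -4  -4  -4  -4  -4
  order 2: 0  0  0  0
  order 3: 0  0  0
  order 4: 0  0
  order 5: 0
The order-1 divided differences are all -4 (nonzero) and every higher order vanishes, so the data lies on a polynomial of degree exactly 1.

1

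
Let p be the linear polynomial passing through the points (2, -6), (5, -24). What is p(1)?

Using the Lagrange interpolation formula with nodes 2, 5:
  L_0(s) = (s - 5) / -3
  L_1(s) = (s - 2) / 3
Then p(s) = -6·L_0(s) - 24·L_1(s).
Expanding and collecting terms gives p(s) = -6s + 6.
Evaluating at s = 1: p(1) = 0.

0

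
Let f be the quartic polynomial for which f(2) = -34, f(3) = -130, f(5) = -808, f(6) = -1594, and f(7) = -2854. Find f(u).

f(u) = -u^4 - u^3 - 2u^2 - 2u + 2

Write f(u) = au^4 + bu^3 + cu^2 + du + e. Substituting each data point gives a linear system:
  16a + 8b + 4c + 2d + e = -34
  81a + 27b + 9c + 3d + e = -130
  625a + 125b + 25c + 5d + e = -808
  1296a + 216b + 36c + 6d + e = -1594
  2401a + 343b + 49c + 7d + e = -2854
Solving the system yields a = -1, b = -1, c = -2, d = -2, e = 2.
So f(u) = -u^4 - u^3 - 2u^2 - 2u + 2.
Check: f(5) = -808. ✓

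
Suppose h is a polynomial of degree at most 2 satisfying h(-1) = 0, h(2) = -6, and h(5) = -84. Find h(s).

Write h(s) = as^2 + bs + c. Substituting each data point gives a linear system:
  a - b + c = 0
  4a + 2b + c = -6
  25a + 5b + c = -84
Solving the system yields a = -4, b = 2, c = 6.
So h(s) = -4s² + 2s + 6.
Check: h(2) = -6. ✓

h(s) = -4s^2 + 2s + 6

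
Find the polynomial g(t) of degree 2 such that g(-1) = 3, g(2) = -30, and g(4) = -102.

g(t) = -5t^2 - 6t + 2

Write g(t) = at^2 + bt + c. Substituting each data point gives a linear system:
  a - b + c = 3
  4a + 2b + c = -30
  16a + 4b + c = -102
Solving the system yields a = -5, b = -6, c = 2.
So g(t) = -5t² - 6t + 2.
Check: g(4) = -102. ✓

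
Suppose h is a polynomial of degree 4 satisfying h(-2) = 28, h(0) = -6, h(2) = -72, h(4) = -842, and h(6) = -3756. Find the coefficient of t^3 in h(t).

-6

Write h(t) = at^4 + bt^3 + ct^2 + dt + e. Substituting each data point gives a linear system:
  16a - 8b + 4c - 2d + e = 28
  e = -6
  16a + 8b + 4c + 2d + e = -72
  256a + 64b + 16c + 4d + e = -842
  1296a + 216b + 36c + 6d + e = -3756
Solving the system yields a = -2, b = -6, c = 4, d = -1, e = -6.
So h(t) = -2t^4 - 6t^3 + 4t^2 - t - 6.
The coefficient of t^3 is -6.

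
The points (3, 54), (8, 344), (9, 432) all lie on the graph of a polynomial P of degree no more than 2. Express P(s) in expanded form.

Write P(s) = as^2 + bs + c. Substituting each data point gives a linear system:
  9a + 3b + c = 54
  64a + 8b + c = 344
  81a + 9b + c = 432
Solving the system yields a = 5, b = 3, c = 0.
So P(s) = 5s^2 + 3s.
Check: P(9) = 432. ✓

P(s) = 5s^2 + 3s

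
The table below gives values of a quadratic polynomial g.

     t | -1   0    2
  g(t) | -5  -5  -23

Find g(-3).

Using the Lagrange interpolation formula with nodes -1, 0, 2:
  L_0(t) = t(t - 2) / 3
  L_1(t) = (t + 1)(t - 2) / -2
  L_2(t) = (t + 1)t / 6
Then g(t) = -5·L_0(t) - 5·L_1(t) - 23·L_2(t).
Expanding and collecting terms gives g(t) = -3t^2 - 3t - 5.
Evaluating at t = -3: g(-3) = -23.

-23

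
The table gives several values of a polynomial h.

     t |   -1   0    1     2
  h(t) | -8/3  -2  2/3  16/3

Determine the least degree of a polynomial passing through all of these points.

Forward differences of the values at t = -1, 0, 1, 2:
  h  : -8/3  -2  2/3  16/3
  Δ  : 2/3  8/3  14/3
  Δ^2: 2  2
  Δ^3: 0
The second differences are constant (2) and nonzero, while all higher differences vanish, so the minimal degree is 2.

2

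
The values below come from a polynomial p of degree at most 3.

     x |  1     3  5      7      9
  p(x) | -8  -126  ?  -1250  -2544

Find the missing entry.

The 4 known points determine the degree-3 polynomial uniquely.
Write p(x) = ax^3 + bx^2 + cx + d. Substituting each data point gives a linear system:
  a + b + c + d = -8
  27a + 9b + 3c + d = -126
  343a + 49b + 7c + d = -1250
  729a + 81b + 9c + d = -2544
Solving the system yields a = -3, b = -4, c = -4, d = 3.
So p(x) = -3x^3 - 4x^2 - 4x + 3.
Then p(5) = -492.

-492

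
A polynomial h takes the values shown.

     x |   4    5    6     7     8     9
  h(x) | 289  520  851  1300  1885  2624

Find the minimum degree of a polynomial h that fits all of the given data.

Forward differences of the values at x = 4, 5, 6, 7, 8, 9:
  h  : 289  520  851  1300  1885  2624
  Δ  : 231  331  449  585  739
  Δ^2: 100  118  136  154
  Δ^3: 18  18  18
  Δ^4: 0  0
  Δ^5: 0
The third differences are constant (18) and nonzero, while all higher differences vanish, so the minimal degree is 3.

3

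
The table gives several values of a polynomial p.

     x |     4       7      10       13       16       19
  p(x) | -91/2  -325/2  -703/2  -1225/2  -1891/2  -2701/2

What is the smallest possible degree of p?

2

Forward differences of the values at x = 4, 7, 10, 13, 16, 19:
  p  : -91/2  -325/2  -703/2  -1225/2  -1891/2  -2701/2
  Δ  : -117  -189  -261  -333  -405
  Δ^2: -72  -72  -72  -72
  Δ^3: 0  0  0
  Δ^4: 0  0
  Δ^5: 0
The second differences are constant (-72) and nonzero, while all higher differences vanish, so the minimal degree is 2.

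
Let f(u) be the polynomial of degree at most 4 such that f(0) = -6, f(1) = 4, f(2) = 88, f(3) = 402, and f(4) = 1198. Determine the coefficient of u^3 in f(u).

2

Write f(u) = au^4 + bu^3 + cu^2 + du + e. Substituting each data point gives a linear system:
  e = -6
  a + b + c + d + e = 4
  16a + 8b + 4c + 2d + e = 88
  81a + 27b + 9c + 3d + e = 402
  256a + 64b + 16c + 4d + e = 1198
Solving the system yields a = 4, b = 2, c = 3, d = 1, e = -6.
So f(u) = 4u⁴ + 2u³ + 3u² + u - 6.
The coefficient of u^3 is 2.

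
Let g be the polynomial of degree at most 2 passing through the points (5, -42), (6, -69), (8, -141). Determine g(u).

Write g(u) = au^2 + bu + c. Substituting each data point gives a linear system:
  25a + 5b + c = -42
  36a + 6b + c = -69
  64a + 8b + c = -141
Solving the system yields a = -3, b = 6, c = 3.
So g(u) = -3u^2 + 6u + 3.
Check: g(5) = -42. ✓

g(u) = -3u^2 + 6u + 3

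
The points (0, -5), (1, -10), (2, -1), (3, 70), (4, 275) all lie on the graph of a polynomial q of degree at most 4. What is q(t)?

Write q(t) = at^4 + bt^3 + ct^2 + dt + e. Substituting each data point gives a linear system:
  e = -5
  a + b + c + d + e = -10
  16a + 8b + 4c + 2d + e = -1
  81a + 27b + 9c + 3d + e = 70
  256a + 64b + 16c + 4d + e = 275
Solving the system yields a = 1, b = 2, c = -6, d = -2, e = -5.
So q(t) = t^4 + 2t^3 - 6t^2 - 2t - 5.
Check: q(4) = 275. ✓

q(t) = t^4 + 2t^3 - 6t^2 - 2t - 5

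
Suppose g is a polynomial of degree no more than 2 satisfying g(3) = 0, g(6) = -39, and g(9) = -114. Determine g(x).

g(x) = -2x^2 + 5x + 3

Write g(x) = ax^2 + bx + c. Substituting each data point gives a linear system:
  9a + 3b + c = 0
  36a + 6b + c = -39
  81a + 9b + c = -114
Solving the system yields a = -2, b = 5, c = 3.
So g(x) = -2x² + 5x + 3.
Check: g(9) = -114. ✓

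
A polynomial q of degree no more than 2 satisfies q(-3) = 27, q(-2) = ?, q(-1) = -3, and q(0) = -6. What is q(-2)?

The 3 known points determine the degree-2 polynomial uniquely.
Write q(s) = as^2 + bs + c. Substituting each data point gives a linear system:
  9a - 3b + c = 27
  a - b + c = -3
  c = -6
Solving the system yields a = 4, b = 1, c = -6.
So q(s) = 4s^2 + s - 6.
Then q(-2) = 8.

8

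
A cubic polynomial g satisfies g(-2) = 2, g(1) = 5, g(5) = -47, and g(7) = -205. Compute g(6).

-110

Write g(t) = at^3 + bt^2 + ct + d. Substituting each data point gives a linear system:
  -8a + 4b - 2c + d = 2
  a + b + c + d = 5
  125a + 25b + 5c + d = -47
  343a + 49b + 7c + d = -205
Solving the system yields a = -1, b = 2, c = 6, d = -2.
So g(t) = -t^3 + 2t^2 + 6t - 2.
Then g(6) = -110.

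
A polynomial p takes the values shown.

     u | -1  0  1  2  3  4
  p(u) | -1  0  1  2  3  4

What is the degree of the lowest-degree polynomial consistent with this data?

1

Forward differences of the values at u = -1, 0, 1, 2, 3, 4:
  p  : -1  0  1  2  3  4
  Δ  : 1  1  1  1  1
  Δ^2: 0  0  0  0
  Δ^3: 0  0  0
  Δ^4: 0  0
  Δ^5: 0
The first differences are constant (1) and nonzero, while all higher differences vanish, so the minimal degree is 1.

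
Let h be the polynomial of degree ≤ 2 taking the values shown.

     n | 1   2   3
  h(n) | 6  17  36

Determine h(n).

h(n) = 4n^2 - n + 3

Using the Lagrange interpolation formula with nodes 1, 2, 3:
  L_0(n) = (n - 2)(n - 3) / 2
  L_1(n) = (n - 1)(n - 3) / -1
  L_2(n) = (n - 1)(n - 2) / 2
Then h(n) = 6·L_0(n) + 17·L_1(n) + 36·L_2(n).
Expanding and collecting terms gives h(n) = 4n² - n + 3.
Check: h(1) = 6. ✓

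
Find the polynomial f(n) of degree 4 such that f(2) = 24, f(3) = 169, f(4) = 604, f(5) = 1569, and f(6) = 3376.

Write f(n) = an^4 + bn^3 + cn^2 + dn + e. Substituting each data point gives a linear system:
  16a + 8b + 4c + 2d + e = 24
  81a + 27b + 9c + 3d + e = 169
  256a + 64b + 16c + 4d + e = 604
  625a + 125b + 25c + 5d + e = 1569
  1296a + 216b + 36c + 6d + e = 3376
Solving the system yields a = 3, b = -2, c = -2, d = -2, e = 4.
So f(n) = 3n^4 - 2n^3 - 2n^2 - 2n + 4.
Check: f(2) = 24. ✓

f(n) = 3n^4 - 2n^3 - 2n^2 - 2n + 4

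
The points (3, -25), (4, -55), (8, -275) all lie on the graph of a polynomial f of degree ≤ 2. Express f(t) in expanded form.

f(t) = -5t^2 + 5t + 5

Write f(t) = at^2 + bt + c. Substituting each data point gives a linear system:
  9a + 3b + c = -25
  16a + 4b + c = -55
  64a + 8b + c = -275
Solving the system yields a = -5, b = 5, c = 5.
So f(t) = -5t² + 5t + 5.
Check: f(4) = -55. ✓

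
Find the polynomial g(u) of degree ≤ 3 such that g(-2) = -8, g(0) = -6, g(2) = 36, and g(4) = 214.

Write g(u) = au^3 + bu^2 + cu + d. Substituting each data point gives a linear system:
  -8a + 4b - 2c + d = -8
  d = -6
  8a + 4b + 2c + d = 36
  64a + 16b + 4c + d = 214
Solving the system yields a = 2, b = 5, c = 3, d = -6.
So g(u) = 2u³ + 5u² + 3u - 6.
Check: g(2) = 36. ✓

g(u) = 2u^3 + 5u^2 + 3u - 6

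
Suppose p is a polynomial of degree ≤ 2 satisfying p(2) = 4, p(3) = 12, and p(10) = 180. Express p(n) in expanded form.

p(n) = 2n^2 - 2n

Write p(n) = an^2 + bn + c. Substituting each data point gives a linear system:
  4a + 2b + c = 4
  9a + 3b + c = 12
  100a + 10b + c = 180
Solving the system yields a = 2, b = -2, c = 0.
So p(n) = 2n^2 - 2n.
Check: p(10) = 180. ✓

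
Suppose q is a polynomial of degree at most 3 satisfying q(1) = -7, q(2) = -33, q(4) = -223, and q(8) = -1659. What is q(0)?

Write q(s) = as^3 + bs^2 + cs + d. Substituting each data point gives a linear system:
  a + b + c + d = -7
  8a + 4b + 2c + d = -33
  64a + 16b + 4c + d = -223
  512a + 64b + 8c + d = -1659
Solving the system yields a = -3, b = -2, c = 1, d = -3.
So q(s) = -3s^3 - 2s^2 + s - 3.
Then q(0) = -3.

-3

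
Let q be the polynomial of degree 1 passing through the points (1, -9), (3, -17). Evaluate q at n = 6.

-29

Using the Lagrange interpolation formula with nodes 1, 3:
  L_0(n) = (n - 3) / -2
  L_1(n) = (n - 1) / 2
Then q(n) = -9·L_0(n) - 17·L_1(n).
Expanding and collecting terms gives q(n) = -4n - 5.
Evaluating at n = 6: q(6) = -29.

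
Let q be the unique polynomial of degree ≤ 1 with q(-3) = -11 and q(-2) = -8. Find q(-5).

Using the Lagrange interpolation formula with nodes -3, -2:
  L_0(x) = (x + 2) / -1
  L_1(x) = (x + 3) / 1
Then q(x) = -11·L_0(x) - 8·L_1(x).
Expanding and collecting terms gives q(x) = 3x - 2.
Evaluating at x = -5: q(-5) = -17.

-17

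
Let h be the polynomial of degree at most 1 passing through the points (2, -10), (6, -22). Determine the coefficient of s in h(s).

-3

Write h(s) = as + b. Substituting each data point gives a linear system:
  2a + b = -10
  6a + b = -22
Solving the system yields a = -3, b = -4.
So h(s) = -3s - 4.
The leading coefficient is -3.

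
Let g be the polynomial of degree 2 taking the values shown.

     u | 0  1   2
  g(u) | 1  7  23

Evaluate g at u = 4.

85

Forward differences of the values at u = 0, 1, 2:
  g  : 1  7  23
  Δ  : 6  16
  Δ^2: 10
The second differences are constant, confirming degree 2.
Interpolating (Newton forward form) and evaluating at u = 4 gives g(4) = 85.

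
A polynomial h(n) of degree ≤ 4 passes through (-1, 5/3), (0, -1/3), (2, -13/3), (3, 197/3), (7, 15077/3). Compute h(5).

Using the Lagrange interpolation formula with nodes -1, 0, 2, 3, 7:
  L_0(n) = n(n - 2)(n - 3)(n - 7) / 96
  L_1(n) = (n + 1)(n - 2)(n - 3)(n - 7) / -42
  L_2(n) = (n + 1)n(n - 3)(n - 7) / 30
  L_3(n) = (n + 1)n(n - 2)(n - 7) / -48
  L_4(n) = (n + 1)n(n - 2)(n - 3) / 1120
Then h(n) = 5/3·L_0(n) - 1/3·L_1(n) - 13/3·L_2(n) + 197/3·L_3(n) + 15077/3·L_4(n).
Expanding and collecting terms gives h(n) = 3n^4 - 6n^3 - 3n^2 + 4n - 1/3.
Evaluating at n = 5: h(5) = 3209/3.

3209/3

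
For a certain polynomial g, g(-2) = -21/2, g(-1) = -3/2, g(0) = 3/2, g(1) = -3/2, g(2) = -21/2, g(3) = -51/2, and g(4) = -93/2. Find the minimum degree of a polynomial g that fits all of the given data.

2

Forward differences of the values at t = -2, -1, 0, 1, 2, 3, 4:
  g  : -21/2  -3/2  3/2  -3/2  -21/2  -51/2  -93/2
  Δ  : 9  3  -3  -9  -15  -21
  Δ^2: -6  -6  -6  -6  -6
  Δ^3: 0  0  0  0
  Δ^4: 0  0  0
  Δ^5: 0  0
  Δ^6: 0
The second differences are constant (-6) and nonzero, while all higher differences vanish, so the minimal degree is 2.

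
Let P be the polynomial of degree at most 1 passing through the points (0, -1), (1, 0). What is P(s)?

Write P(s) = as + b. Substituting each data point gives a linear system:
  b = -1
  a + b = 0
Solving the system yields a = 1, b = -1.
So P(s) = s - 1.
Check: P(0) = -1. ✓

P(s) = s - 1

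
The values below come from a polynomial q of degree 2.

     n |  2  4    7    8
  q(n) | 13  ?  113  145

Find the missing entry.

41

The 3 known points determine the degree-2 polynomial uniquely.
Write q(n) = an^2 + bn + c. Substituting each data point gives a linear system:
  4a + 2b + c = 13
  49a + 7b + c = 113
  64a + 8b + c = 145
Solving the system yields a = 2, b = 2, c = 1.
So q(n) = 2n^2 + 2n + 1.
Then q(4) = 41.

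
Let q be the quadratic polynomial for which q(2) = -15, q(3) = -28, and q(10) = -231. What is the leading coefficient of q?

-2

Write q(s) = as^2 + bs + c. Substituting each data point gives a linear system:
  4a + 2b + c = -15
  9a + 3b + c = -28
  100a + 10b + c = -231
Solving the system yields a = -2, b = -3, c = -1.
So q(s) = -2s² - 3s - 1.
The leading coefficient is -2.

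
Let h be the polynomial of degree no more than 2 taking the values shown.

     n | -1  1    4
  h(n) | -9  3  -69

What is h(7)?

Write h(n) = an^2 + bn + c. Substituting each data point gives a linear system:
  a - b + c = -9
  a + b + c = 3
  16a + 4b + c = -69
Solving the system yields a = -6, b = 6, c = 3.
So h(n) = -6n^2 + 6n + 3.
Then h(7) = -249.

-249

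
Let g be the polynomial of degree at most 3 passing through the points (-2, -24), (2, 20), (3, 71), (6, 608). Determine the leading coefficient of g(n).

3

Write g(n) = an^3 + bn^2 + cn + d. Substituting each data point gives a linear system:
  -8a + 4b - 2c + d = -24
  8a + 4b + 2c + d = 20
  27a + 9b + 3c + d = 71
  216a + 36b + 6c + d = 608
Solving the system yields a = 3, b = -1, c = -1, d = 2.
So g(n) = 3n^3 - n^2 - n + 2.
The leading coefficient is 3.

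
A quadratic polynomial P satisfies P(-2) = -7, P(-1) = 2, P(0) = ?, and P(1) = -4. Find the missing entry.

3

On equispaced nodes a degree-2 polynomial has vanishing third forward difference, so
  - P(-2) + 3·P(-1) - 3·P(0) + P(1) = 0.
Substituting the known values and solving for P(0):
  -3·P(0) = -9
  P(0) = 3.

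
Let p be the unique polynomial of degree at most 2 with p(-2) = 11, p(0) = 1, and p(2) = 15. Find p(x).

p(x) = 3x^2 + x + 1

Using the Lagrange interpolation formula with nodes -2, 0, 2:
  L_0(x) = x(x - 2) / 8
  L_1(x) = (x + 2)(x - 2) / -4
  L_2(x) = (x + 2)x / 8
Then p(x) = 11·L_0(x) + 1·L_1(x) + 15·L_2(x).
Expanding and collecting terms gives p(x) = 3x^2 + x + 1.
Check: p(-2) = 11. ✓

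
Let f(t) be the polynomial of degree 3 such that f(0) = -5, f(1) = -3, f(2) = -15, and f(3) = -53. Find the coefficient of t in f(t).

5

Write f(t) = at^3 + bt^2 + ct + d. Substituting each data point gives a linear system:
  d = -5
  a + b + c + d = -3
  8a + 4b + 2c + d = -15
  27a + 9b + 3c + d = -53
Solving the system yields a = -2, b = -1, c = 5, d = -5.
So f(t) = -2t^3 - t^2 + 5t - 5.
The coefficient of t is 5.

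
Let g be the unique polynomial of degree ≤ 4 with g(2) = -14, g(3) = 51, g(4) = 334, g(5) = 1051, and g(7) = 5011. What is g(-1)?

19

Write g(t) = at^4 + bt^3 + ct^2 + dt + e. Substituting each data point gives a linear system:
  16a + 8b + 4c + 2d + e = -14
  81a + 27b + 9c + 3d + e = 51
  256a + 64b + 16c + 4d + e = 334
  625a + 125b + 25c + 5d + e = 1051
  2401a + 343b + 49c + 7d + e = 5011
Solving the system yields a = 3, b = -6, c = -2, d = -6, e = 6.
So g(t) = 3t^4 - 6t^3 - 2t^2 - 6t + 6.
Then g(-1) = 19.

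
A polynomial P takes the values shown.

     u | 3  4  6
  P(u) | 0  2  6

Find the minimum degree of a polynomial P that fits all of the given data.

Divided differences on the nodes 3, 4, 6:
  order 0: 0  2  6
  order 1: 2  2
  order 2: 0
The order-1 divided differences are all 2 (nonzero) and every higher order vanishes, so the data lies on a polynomial of degree exactly 1.

1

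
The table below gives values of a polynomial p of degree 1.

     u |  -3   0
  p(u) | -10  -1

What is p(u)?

Write p(u) = au + b. Substituting each data point gives a linear system:
  -3a + b = -10
  b = -1
Solving the system yields a = 3, b = -1.
So p(u) = 3u - 1.
Check: p(0) = -1. ✓

p(u) = 3u - 1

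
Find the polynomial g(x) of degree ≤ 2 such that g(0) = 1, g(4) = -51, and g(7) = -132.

g(x) = -2x^2 - 5x + 1

Write g(x) = ax^2 + bx + c. Substituting each data point gives a linear system:
  c = 1
  16a + 4b + c = -51
  49a + 7b + c = -132
Solving the system yields a = -2, b = -5, c = 1.
So g(x) = -2x^2 - 5x + 1.
Check: g(7) = -132. ✓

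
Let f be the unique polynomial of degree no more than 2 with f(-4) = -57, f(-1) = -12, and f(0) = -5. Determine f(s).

f(s) = -2s^2 + 5s - 5

Write f(s) = as^2 + bs + c. Substituting each data point gives a linear system:
  16a - 4b + c = -57
  a - b + c = -12
  c = -5
Solving the system yields a = -2, b = 5, c = -5.
So f(s) = -2s² + 5s - 5.
Check: f(-4) = -57. ✓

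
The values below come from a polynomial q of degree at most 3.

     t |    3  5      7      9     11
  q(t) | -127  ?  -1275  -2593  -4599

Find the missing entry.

-501

The 4 known points determine the degree-3 polynomial uniquely.
Write q(t) = at^3 + bt^2 + ct + d. Substituting each data point gives a linear system:
  27a + 9b + 3c + d = -127
  343a + 49b + 7c + d = -1275
  729a + 81b + 9c + d = -2593
  1331a + 121b + 11c + d = -4599
Solving the system yields a = -3, b = -5, c = 0, d = -1.
So q(t) = -3t^3 - 5t^2 - 1.
Then q(5) = -501.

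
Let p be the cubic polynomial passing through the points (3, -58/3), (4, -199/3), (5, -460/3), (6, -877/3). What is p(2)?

-1/3

Using the Lagrange interpolation formula with nodes 3, 4, 5, 6:
  L_0(n) = (n - 4)(n - 5)(n - 6) / -6
  L_1(n) = (n - 3)(n - 5)(n - 6) / 2
  L_2(n) = (n - 3)(n - 4)(n - 6) / -2
  L_3(n) = (n - 3)(n - 4)(n - 5) / 6
Then p(n) = -58/3·L_0(n) - 199/3·L_1(n) - 460/3·L_2(n) - 877/3·L_3(n).
Expanding and collecting terms gives p(n) = -2n^3 + 4n^2 - n + 5/3.
Evaluating at n = 2: p(2) = -1/3.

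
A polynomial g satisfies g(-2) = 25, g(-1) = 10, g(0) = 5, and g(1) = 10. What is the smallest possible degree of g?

2

Forward differences of the values at t = -2, -1, 0, 1:
  g  : 25  10  5  10
  Δ  : -15  -5  5
  Δ^2: 10  10
  Δ^3: 0
The second differences are constant (10) and nonzero, while all higher differences vanish, so the minimal degree is 2.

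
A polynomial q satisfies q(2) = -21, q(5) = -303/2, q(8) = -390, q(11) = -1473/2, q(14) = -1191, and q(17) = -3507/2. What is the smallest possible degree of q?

2

Forward differences of the values at t = 2, 5, 8, 11, 14, 17:
  q  : -21  -303/2  -390  -1473/2  -1191  -3507/2
  Δ  : -261/2  -477/2  -693/2  -909/2  -1125/2
  Δ^2: -108  -108  -108  -108
  Δ^3: 0  0  0
  Δ^4: 0  0
  Δ^5: 0
The second differences are constant (-108) and nonzero, while all higher differences vanish, so the minimal degree is 2.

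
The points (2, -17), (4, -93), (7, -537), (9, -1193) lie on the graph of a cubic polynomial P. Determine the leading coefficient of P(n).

-2

Write P(n) = an^3 + bn^2 + cn + d. Substituting each data point gives a linear system:
  8a + 4b + 2c + d = -17
  64a + 16b + 4c + d = -93
  343a + 49b + 7c + d = -537
  729a + 81b + 9c + d = -1193
Solving the system yields a = -2, b = 4, c = -6, d = -5.
So P(n) = -2n³ + 4n² - 6n - 5.
The leading coefficient is -2.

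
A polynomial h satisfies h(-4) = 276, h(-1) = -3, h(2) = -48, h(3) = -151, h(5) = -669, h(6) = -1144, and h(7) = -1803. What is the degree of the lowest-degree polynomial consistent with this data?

Divided differences on the nodes -4, -1, 2, 3, 5, 6, 7:
  order 0: 276  -3  -48  -151  -669  -1144  -1803
  order 1: -93  -15  -103  -259  -475  -659
  order 2: 13  -22  -52  -72  -92
  order 3: -5  -5  -5  -5
  order 4: 0  0  0
  order 5: 0  0
  order 6: 0
The order-3 divided differences are all -5 (nonzero) and every higher order vanishes, so the data lies on a polynomial of degree exactly 3.

3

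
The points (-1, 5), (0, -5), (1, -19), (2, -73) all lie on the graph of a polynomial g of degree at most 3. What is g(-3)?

Write g(n) = an^3 + bn^2 + cn + d. Substituting each data point gives a linear system:
  -a + b - c + d = 5
  d = -5
  a + b + c + d = -19
  8a + 4b + 2c + d = -73
Solving the system yields a = -6, b = -2, c = -6, d = -5.
So g(n) = -6n^3 - 2n^2 - 6n - 5.
Then g(-3) = 157.

157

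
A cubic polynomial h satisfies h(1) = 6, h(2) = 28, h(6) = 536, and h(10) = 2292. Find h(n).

h(n) = 2n^3 + 3n^2 - n + 2

Using the Lagrange interpolation formula with nodes 1, 2, 6, 10:
  L_0(n) = (n - 2)(n - 6)(n - 10) / -45
  L_1(n) = (n - 1)(n - 6)(n - 10) / 32
  L_2(n) = (n - 1)(n - 2)(n - 10) / -80
  L_3(n) = (n - 1)(n - 2)(n - 6) / 288
Then h(n) = 6·L_0(n) + 28·L_1(n) + 536·L_2(n) + 2292·L_3(n).
Expanding and collecting terms gives h(n) = 2n³ + 3n² - n + 2.
Check: h(1) = 6. ✓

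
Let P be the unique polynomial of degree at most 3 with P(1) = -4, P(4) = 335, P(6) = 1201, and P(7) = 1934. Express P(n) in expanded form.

P(n) = 6n^3 - 2n^2 - 3n - 5

Write P(n) = an^3 + bn^2 + cn + d. Substituting each data point gives a linear system:
  a + b + c + d = -4
  64a + 16b + 4c + d = 335
  216a + 36b + 6c + d = 1201
  343a + 49b + 7c + d = 1934
Solving the system yields a = 6, b = -2, c = -3, d = -5.
So P(n) = 6n³ - 2n² - 3n - 5.
Check: P(7) = 1934. ✓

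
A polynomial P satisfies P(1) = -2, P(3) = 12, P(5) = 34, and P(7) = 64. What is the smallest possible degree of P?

2

Forward differences of the values at x = 1, 3, 5, 7:
  P  : -2  12  34  64
  Δ  : 14  22  30
  Δ^2: 8  8
  Δ^3: 0
The second differences are constant (8) and nonzero, while all higher differences vanish, so the minimal degree is 2.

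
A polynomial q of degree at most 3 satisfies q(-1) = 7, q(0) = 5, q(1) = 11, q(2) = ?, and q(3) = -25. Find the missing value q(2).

7

The 4 known points determine the degree-3 polynomial uniquely.
Write q(s) = as^3 + bs^2 + cs + d. Substituting each data point gives a linear system:
  -a + b - c + d = 7
  d = 5
  a + b + c + d = 11
  27a + 9b + 3c + d = -25
Solving the system yields a = -3, b = 4, c = 5, d = 5.
So q(s) = -3s^3 + 4s^2 + 5s + 5.
Then q(2) = 7.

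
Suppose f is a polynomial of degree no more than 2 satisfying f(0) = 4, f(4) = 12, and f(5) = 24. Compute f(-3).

40

Using the Lagrange interpolation formula with nodes 0, 4, 5:
  L_0(s) = (s - 4)(s - 5) / 20
  L_1(s) = s(s - 5) / -4
  L_2(s) = s(s - 4) / 5
Then f(s) = 4·L_0(s) + 12·L_1(s) + 24·L_2(s).
Expanding and collecting terms gives f(s) = 2s^2 - 6s + 4.
Evaluating at s = -3: f(-3) = 40.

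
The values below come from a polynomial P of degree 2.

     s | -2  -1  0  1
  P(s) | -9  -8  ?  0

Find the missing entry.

-5

On equispaced nodes a degree-2 polynomial has vanishing third forward difference, so
  - P(-2) + 3·P(-1) - 3·P(0) + P(1) = 0.
Substituting the known values and solving for P(0):
  -3·P(0) = 15
  P(0) = -5.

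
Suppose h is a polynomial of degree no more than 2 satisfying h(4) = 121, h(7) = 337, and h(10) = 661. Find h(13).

1093

Using the Lagrange interpolation formula with nodes 4, 7, 10:
  L_0(n) = (n - 7)(n - 10) / 18
  L_1(n) = (n - 4)(n - 10) / -9
  L_2(n) = (n - 4)(n - 7) / 18
Then h(n) = 121·L_0(n) + 337·L_1(n) + 661·L_2(n).
Expanding and collecting terms gives h(n) = 6n² + 6n + 1.
Evaluating at n = 13: h(13) = 1093.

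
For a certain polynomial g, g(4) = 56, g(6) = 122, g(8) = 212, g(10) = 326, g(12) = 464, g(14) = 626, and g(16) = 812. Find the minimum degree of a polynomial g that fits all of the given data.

2

Forward differences of the values at u = 4, 6, 8, 10, 12, 14, 16:
  g  : 56  122  212  326  464  626  812
  Δ  : 66  90  114  138  162  186
  Δ^2: 24  24  24  24  24
  Δ^3: 0  0  0  0
  Δ^4: 0  0  0
  Δ^5: 0  0
  Δ^6: 0
The second differences are constant (24) and nonzero, while all higher differences vanish, so the minimal degree is 2.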